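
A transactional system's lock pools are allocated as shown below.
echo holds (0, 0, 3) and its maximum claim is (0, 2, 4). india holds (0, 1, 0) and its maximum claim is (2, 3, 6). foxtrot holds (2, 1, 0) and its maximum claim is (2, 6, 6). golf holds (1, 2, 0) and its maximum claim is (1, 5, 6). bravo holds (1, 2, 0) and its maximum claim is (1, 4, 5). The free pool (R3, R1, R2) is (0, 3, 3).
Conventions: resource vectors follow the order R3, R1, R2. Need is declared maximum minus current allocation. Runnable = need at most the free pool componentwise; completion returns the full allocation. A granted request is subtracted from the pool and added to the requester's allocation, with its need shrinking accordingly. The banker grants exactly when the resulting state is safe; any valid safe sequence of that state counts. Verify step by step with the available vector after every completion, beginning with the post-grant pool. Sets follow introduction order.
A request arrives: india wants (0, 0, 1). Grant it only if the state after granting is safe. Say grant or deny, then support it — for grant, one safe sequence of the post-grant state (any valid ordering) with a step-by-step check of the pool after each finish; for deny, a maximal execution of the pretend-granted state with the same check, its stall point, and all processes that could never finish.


DENY: after the grant no complete ordering would exist.
Key observation: after echo, bravo the pool peaks at (1, 5, 5), and each blocked process is short somewhere: india on R3; foxtrot on R2; golf on R2.
After a pretend grant, a maximal execution: echo, bravo — then nothing else fits. Verifying each step:
  pool = (0, 3, 2)
  run echo (needs (0, 2, 1), free (0, 3, 2)); after release of (0, 0, 3) the pool is (0, 3, 5)
  run bravo (needs (0, 2, 5), free (0, 3, 5)); after release of (1, 2, 0) the pool is (1, 5, 5)
  india still needs (2, 2, 5) but only (1, 5, 5) is free — short on R3
  foxtrot still needs (0, 5, 6) but only (1, 5, 5) is free — short on R2
  golf still needs (0, 3, 6) but only (1, 5, 5) is free — short on R2
Had the request been granted, india, foxtrot and golf could never finish.


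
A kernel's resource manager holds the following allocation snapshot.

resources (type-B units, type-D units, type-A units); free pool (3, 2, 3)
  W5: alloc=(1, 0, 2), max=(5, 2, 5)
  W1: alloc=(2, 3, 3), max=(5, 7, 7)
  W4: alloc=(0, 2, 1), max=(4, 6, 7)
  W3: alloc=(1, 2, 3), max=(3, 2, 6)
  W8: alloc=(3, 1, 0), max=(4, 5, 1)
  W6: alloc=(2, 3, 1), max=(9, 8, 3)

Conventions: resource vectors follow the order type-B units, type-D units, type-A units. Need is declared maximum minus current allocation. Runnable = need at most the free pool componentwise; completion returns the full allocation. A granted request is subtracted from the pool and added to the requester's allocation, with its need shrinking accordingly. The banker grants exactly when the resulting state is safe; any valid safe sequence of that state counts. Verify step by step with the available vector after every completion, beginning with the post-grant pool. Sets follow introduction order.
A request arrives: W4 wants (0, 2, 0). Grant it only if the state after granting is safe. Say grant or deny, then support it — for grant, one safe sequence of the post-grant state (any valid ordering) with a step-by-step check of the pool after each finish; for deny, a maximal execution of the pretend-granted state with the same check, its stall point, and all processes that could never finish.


GRANT. The post-grant state is safe; one safe sequence: W3, W4, W1, W8, W5, W6.
Key observation: post-grant, (3, 0, 3) remains, and an order beginning with W3 completes everyone.
Check on the post-grant state, step by step:
  pool = (3, 0, 3)
  W3: need (2, 0, 3) fits (3, 0, 3); releases (1, 2, 3), pool now (4, 2, 6)
  W4: need (4, 2, 6) fits (4, 2, 6); releases (0, 4, 1), pool now (4, 6, 7)
  W1: need (3, 4, 4) fits (4, 6, 7); releases (2, 3, 3), pool now (6, 9, 10)
  W8: need (1, 4, 1) fits (6, 9, 10); releases (3, 1, 0), pool now (9, 10, 10)
  W5: need (4, 2, 3) fits (9, 10, 10); releases (1, 0, 2), pool now (10, 10, 12)
  W6: need (7, 5, 2) fits (10, 10, 12); releases (2, 3, 1), pool now (12, 13, 13)


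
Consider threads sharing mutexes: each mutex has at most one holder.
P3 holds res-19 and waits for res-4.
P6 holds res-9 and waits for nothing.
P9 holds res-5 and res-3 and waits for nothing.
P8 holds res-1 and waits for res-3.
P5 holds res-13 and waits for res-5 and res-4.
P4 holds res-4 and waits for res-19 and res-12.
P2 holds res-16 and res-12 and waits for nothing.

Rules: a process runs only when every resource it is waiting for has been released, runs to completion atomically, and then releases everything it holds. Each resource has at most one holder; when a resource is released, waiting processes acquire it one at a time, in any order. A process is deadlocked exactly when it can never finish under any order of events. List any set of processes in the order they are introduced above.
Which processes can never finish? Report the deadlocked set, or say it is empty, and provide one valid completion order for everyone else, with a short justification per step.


The deadlocked set is P3, P5 and P4.
Key observation: the knot is the closed ring of waits P3 -> P4 -> P3; P5 waits into the deadlock from upstream.
The rest can finish in the order P9, P6, P8, P2.
Walking it through:
  P9 waits on nothing -> runs at once and releases res-5 and res-3
  P6 waits on nothing -> runs at once and releases res-9
  P8 waits on res-3 — all released -> runs and releases res-1
  P2 waits on nothing -> runs at once and releases res-16 and res-12


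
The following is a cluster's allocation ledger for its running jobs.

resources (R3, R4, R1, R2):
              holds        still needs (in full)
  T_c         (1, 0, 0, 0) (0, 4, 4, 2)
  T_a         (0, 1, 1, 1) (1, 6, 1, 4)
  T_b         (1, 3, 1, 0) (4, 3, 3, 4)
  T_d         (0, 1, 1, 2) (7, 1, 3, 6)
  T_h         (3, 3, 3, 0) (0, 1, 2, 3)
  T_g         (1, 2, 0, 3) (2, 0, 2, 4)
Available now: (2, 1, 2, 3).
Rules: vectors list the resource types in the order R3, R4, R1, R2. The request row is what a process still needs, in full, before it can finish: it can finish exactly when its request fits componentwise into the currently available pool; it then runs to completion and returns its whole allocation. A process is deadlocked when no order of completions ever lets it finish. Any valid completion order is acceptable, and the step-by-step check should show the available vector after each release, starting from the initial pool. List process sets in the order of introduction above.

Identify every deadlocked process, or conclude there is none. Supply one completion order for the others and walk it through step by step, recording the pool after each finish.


Deadlocked: T_a, T_b, T_d and T_g.
Key observation: after T_h, T_c complete, (6, 4, 5, 3) is the best the pool ever gets, yet each leftover process wants more R2.
One completion order for the rest: T_h, T_c. Check, step by step:
  pool = (2, 1, 2, 3)
  T_h: need (0, 1, 2, 3) fits (2, 1, 2, 3); releases (3, 3, 3, 0), pool now (5, 4, 5, 3)
  T_c: need (0, 4, 4, 2) fits (5, 4, 5, 3); releases (1, 0, 0, 0), pool now (6, 4, 5, 3)
The blocked processes can never fit:
  blocked: T_a wants (1, 6, 1, 4), pool (6, 4, 5, 3) — not enough R4 and R2
  blocked: T_b wants (4, 3, 3, 4), pool (6, 4, 5, 3) — not enough R2
  blocked: T_d wants (7, 1, 3, 6), pool (6, 4, 5, 3) — not enough R3 and R2
  blocked: T_g wants (2, 0, 2, 4), pool (6, 4, 5, 3) — not enough R2


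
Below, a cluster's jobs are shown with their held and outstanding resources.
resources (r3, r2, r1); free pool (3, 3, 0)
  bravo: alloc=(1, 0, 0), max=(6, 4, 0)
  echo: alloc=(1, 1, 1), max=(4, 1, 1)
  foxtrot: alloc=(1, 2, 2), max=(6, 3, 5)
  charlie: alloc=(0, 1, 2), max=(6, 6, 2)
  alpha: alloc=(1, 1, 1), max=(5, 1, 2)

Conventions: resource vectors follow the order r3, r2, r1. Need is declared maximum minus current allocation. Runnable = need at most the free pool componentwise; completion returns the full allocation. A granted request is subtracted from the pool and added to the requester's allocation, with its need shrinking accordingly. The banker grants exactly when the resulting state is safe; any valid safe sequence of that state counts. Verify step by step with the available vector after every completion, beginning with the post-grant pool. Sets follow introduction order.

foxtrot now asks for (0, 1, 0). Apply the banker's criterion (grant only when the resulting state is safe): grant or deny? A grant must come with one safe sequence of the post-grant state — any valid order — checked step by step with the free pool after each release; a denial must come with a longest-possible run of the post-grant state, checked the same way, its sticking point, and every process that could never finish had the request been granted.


DENY: after the grant no complete ordering would exist.
Key observation: after echo, alpha, bravo the pool peaks at (6, 4, 2), and each blocked process is short somewhere: foxtrot on r1; charlie on r2.
Pretend the grant happened; the run echo, alpha, bravo goes as far as possible. Check, step by step:
  pool = (3, 2, 0)
  run echo (needs (3, 0, 0), free (3, 2, 0)); after release of (1, 1, 1) the pool is (4, 3, 1)
  run alpha (needs (4, 0, 1), free (4, 3, 1)); after release of (1, 1, 1) the pool is (5, 4, 2)
  run bravo (needs (5, 4, 0), free (5, 4, 2)); after release of (1, 0, 0) the pool is (6, 4, 2)
  foxtrot still needs (5, 0, 3) but only (6, 4, 2) is free — short on r1
  charlie still needs (6, 5, 0) but only (6, 4, 2) is free — short on r2
Had the request been granted, foxtrot and charlie could never finish.


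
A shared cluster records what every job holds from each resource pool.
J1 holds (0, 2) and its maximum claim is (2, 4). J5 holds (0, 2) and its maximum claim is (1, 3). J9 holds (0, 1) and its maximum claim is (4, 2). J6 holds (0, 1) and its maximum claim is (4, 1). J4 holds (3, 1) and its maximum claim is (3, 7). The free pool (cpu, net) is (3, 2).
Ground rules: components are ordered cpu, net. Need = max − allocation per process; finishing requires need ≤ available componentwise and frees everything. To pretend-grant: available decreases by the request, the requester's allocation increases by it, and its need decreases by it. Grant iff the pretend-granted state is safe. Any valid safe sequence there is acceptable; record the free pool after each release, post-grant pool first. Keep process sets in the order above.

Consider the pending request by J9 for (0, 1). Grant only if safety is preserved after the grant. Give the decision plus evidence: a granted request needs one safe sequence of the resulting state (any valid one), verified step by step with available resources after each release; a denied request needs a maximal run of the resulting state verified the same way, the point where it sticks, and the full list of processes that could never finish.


DENY — the pretend-granted state is unsafe.
Key observation: after J5, J1 the pool peaks at (3, 5), and each blocked process is short somewhere: J9 on cpu; J6 on cpu; J4 on net.
On the post-grant state, J5, J1 is a maximal run — nothing extends it. Check, step by step:
  pool = (3, 1)
  J5 needs (1, 1) <= (3, 1) -> finishes; pool += (0, 2) = (3, 3)
  J1 needs (2, 2) <= (3, 3) -> finishes; pool += (0, 2) = (3, 5)
  blocked: J9 wants (4, 0), pool (3, 5) — not enough cpu
  blocked: J6 wants (4, 0), pool (3, 5) — not enough cpu
  blocked: J4 wants (0, 6), pool (3, 5) — not enough net
Had the request been granted, J9, J6 and J4 could never finish.


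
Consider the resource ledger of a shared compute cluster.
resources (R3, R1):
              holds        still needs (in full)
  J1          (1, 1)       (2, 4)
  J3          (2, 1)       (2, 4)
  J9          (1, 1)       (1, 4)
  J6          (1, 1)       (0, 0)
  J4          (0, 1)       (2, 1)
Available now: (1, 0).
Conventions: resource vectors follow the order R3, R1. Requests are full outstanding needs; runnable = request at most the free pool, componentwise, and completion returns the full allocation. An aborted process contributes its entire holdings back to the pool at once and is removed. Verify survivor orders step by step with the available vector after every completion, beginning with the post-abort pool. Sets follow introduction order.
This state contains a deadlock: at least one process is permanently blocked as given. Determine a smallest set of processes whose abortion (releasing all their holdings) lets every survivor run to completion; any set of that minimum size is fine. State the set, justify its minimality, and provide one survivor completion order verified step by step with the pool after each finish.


Abort J1 and J3.
Key observation: before aborting J1 and J3, J9 was permanently blocked — no order could ever run it; afterwards it completes at step 3.
No one abort is enough; case by case: J1 alone leaves J3 blocked (short on R1); J3 alone leaves J1 blocked (short on R1); J9 alone leaves J1 blocked (short on R1); J6 alone leaves J1 blocked (short on R1); J4 alone leaves J1 blocked (short on R1).
Survivors finish in the order: J6, J4, J9. Check, step by step (pool after the aborts first):
  pool = (4, 2)
  J6: need (0, 0) fits (4, 2); releases (1, 1), pool now (5, 3)
  J4: need (2, 1) fits (5, 3); releases (0, 1), pool now (5, 4)
  J9: need (1, 4) fits (5, 4); releases (1, 1), pool now (6, 5)


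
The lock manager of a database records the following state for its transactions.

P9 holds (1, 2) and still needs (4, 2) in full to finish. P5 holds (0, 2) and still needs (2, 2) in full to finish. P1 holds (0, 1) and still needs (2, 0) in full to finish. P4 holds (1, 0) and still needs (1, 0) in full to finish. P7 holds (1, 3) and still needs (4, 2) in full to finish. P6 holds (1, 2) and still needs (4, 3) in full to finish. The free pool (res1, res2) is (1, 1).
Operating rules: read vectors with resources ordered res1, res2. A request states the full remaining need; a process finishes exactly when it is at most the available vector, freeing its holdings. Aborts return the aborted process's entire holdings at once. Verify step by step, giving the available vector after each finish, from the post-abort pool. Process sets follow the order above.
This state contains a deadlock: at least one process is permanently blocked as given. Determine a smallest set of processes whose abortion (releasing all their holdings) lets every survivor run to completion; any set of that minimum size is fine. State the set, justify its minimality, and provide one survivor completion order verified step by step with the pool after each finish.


The answer: abort P7 and P6.
Key observation: P9 could never have finished before the abort; with (2, 5) returned by P7 and P6, it fits at step 3.
No one abort is enough; case by case: P9 alone leaves P7 blocked (short on res1); P5 alone leaves P9 blocked (short on res1); P1 alone leaves P9 blocked (short on res1); P4 alone leaves P9 blocked (short on res1); P7 alone leaves P9 blocked (short on res1); P6 alone leaves P9 blocked (short on res1).
The survivors complete as P5, P4, P9, P1. Walking it through (starting from the post-abort pool):
  pool = (3, 6)
  P5: need (2, 2) fits (3, 6); releases (0, 2), pool now (3, 8)
  P4: need (1, 0) fits (3, 8); releases (1, 0), pool now (4, 8)
  P9: need (4, 2) fits (4, 8); releases (1, 2), pool now (5, 10)
  P1: need (2, 0) fits (5, 10); releases (0, 1), pool now (5, 11)


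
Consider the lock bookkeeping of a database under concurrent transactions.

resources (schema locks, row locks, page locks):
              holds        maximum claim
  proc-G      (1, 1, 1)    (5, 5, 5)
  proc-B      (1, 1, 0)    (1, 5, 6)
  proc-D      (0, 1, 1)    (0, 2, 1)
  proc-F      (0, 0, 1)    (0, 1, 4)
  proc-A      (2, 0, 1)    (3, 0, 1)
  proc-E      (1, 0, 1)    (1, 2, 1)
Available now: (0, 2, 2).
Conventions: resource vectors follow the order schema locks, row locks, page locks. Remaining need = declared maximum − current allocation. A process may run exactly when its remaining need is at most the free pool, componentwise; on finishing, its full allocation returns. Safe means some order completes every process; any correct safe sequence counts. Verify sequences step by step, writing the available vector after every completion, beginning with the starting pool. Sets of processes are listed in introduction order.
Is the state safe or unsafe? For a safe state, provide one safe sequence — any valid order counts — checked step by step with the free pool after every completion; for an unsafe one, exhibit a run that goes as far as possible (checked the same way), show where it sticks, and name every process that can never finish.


UNSAFE.
Key observation: proc-D, proc-F, proc-E, proc-A can finish, but then (3, 3, 6) is all there is, and the blocked group's row locks demands exceed it.
The run proc-D, proc-F, proc-E, proc-A cannot be extended any further. Walking it through:
  pool = (0, 2, 2)
  run proc-D (needs (0, 1, 0), free (0, 2, 2)); after release of (0, 1, 1) the pool is (0, 3, 3)
  run proc-F (needs (0, 1, 3), free (0, 3, 3)); after release of (0, 0, 1) the pool is (0, 3, 4)
  run proc-E (needs (0, 2, 0), free (0, 3, 4)); after release of (1, 0, 1) the pool is (1, 3, 5)
  run proc-A (needs (1, 0, 0), free (1, 3, 5)); after release of (2, 0, 1) the pool is (3, 3, 6)
  proc-G still needs (4, 4, 4) but only (3, 3, 6) is free — short on schema locks and row locks
  proc-B still needs (0, 4, 6) but only (3, 3, 6) is free — short on row locks
Processes that can never finish: proc-G and proc-B.


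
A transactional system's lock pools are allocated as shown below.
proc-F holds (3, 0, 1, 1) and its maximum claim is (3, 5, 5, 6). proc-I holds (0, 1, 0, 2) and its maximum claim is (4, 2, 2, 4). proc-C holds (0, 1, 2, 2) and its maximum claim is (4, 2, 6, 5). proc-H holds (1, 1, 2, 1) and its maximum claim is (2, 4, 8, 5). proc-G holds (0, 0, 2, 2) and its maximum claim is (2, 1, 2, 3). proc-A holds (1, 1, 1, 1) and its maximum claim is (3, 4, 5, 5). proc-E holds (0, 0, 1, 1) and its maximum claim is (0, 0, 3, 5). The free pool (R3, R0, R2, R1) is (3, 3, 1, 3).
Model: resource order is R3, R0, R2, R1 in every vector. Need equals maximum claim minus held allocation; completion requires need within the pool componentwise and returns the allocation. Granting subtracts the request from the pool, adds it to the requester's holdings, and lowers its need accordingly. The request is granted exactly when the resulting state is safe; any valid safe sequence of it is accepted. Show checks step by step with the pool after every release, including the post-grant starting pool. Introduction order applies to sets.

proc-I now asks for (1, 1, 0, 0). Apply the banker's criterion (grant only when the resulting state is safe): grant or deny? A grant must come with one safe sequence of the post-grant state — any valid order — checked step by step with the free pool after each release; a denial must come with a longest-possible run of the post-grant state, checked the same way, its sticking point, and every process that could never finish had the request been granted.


DENY. Granting would leave the state unsafe.
Key observation: after proc-G, proc-E the pool peaks at (2, 2, 4, 6), and each blocked process is short somewhere: proc-F on R0; proc-I on R3; proc-C on R3; proc-H on R0, R2; proc-A on R0.
Pretend the grant happened; the run proc-G, proc-E goes as far as possible. Verifying each step:
  pool = (2, 2, 1, 3)
  proc-G: need (2, 1, 0, 1) fits (2, 2, 1, 3); releases (0, 0, 2, 2), pool now (2, 2, 3, 5)
  proc-E: need (0, 0, 2, 4) fits (2, 2, 3, 5); releases (0, 0, 1, 1), pool now (2, 2, 4, 6)
  proc-F still needs (0, 5, 4, 5) but only (2, 2, 4, 6) is free — short on R0
  proc-I still needs (3, 0, 2, 2) but only (2, 2, 4, 6) is free — short on R3
  proc-C still needs (4, 1, 4, 3) but only (2, 2, 4, 6) is free — short on R3
  proc-H still needs (1, 3, 6, 4) but only (2, 2, 4, 6) is free — short on R0 and R2
  proc-A still needs (2, 3, 4, 4) but only (2, 2, 4, 6) is free — short on R0
Had the request been granted, proc-F, proc-I, proc-C, proc-H and proc-A could never finish.


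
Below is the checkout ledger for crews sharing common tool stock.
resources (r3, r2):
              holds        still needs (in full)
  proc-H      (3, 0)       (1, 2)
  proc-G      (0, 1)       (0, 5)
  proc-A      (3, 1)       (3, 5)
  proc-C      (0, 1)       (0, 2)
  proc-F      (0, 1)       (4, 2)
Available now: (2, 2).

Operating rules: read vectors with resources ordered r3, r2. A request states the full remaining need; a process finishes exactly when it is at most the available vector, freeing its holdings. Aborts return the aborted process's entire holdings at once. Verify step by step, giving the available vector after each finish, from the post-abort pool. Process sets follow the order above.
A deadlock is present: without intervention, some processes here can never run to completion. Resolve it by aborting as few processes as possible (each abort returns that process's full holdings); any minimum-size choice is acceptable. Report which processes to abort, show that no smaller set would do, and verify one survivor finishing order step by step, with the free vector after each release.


The answer: abort proc-A.
Key observation: the deadlocked proc-G becomes finishable only because proc-A released (3, 1); it completes at step 4 below.
Minimality: the empty abort set fails — the state is deadlocked as it stands.
One survivor order: proc-C, proc-F, proc-H, proc-G. Check, step by step (post-abort pool first):
  pool = (5, 3)
  proc-C: need (0, 2) fits (5, 3); releases (0, 1), pool now (5, 4)
  proc-F: need (4, 2) fits (5, 4); releases (0, 1), pool now (5, 5)
  proc-H: need (1, 2) fits (5, 5); releases (3, 0), pool now (8, 5)
  proc-G: need (0, 5) fits (8, 5); releases (0, 1), pool now (8, 6)


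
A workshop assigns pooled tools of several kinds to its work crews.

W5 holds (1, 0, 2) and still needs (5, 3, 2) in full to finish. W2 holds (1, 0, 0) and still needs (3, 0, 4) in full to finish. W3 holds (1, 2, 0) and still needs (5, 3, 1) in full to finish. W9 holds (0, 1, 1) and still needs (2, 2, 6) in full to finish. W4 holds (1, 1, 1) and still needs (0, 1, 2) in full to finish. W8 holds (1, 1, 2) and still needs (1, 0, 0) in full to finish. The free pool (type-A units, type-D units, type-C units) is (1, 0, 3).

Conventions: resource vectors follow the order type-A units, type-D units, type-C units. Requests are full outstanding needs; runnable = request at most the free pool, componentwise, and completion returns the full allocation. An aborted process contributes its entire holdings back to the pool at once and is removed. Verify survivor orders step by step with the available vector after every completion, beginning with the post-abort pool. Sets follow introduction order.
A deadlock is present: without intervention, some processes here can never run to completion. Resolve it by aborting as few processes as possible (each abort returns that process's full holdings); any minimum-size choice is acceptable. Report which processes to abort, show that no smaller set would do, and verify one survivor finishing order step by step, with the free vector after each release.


The answer: abort W3.
Key observation: aborting W3 returns (1, 2, 0), and W5 — hopeless before — runs at step 5 with the returned capacity in the pool.
No smaller set exists: with zero aborts the deadlock remains.
One survivor order: W4, W8, W9, W2, W5. Walking it through (post-abort pool first):
  pool = (2, 2, 3)
  run W4 (needs (0, 1, 2), free (2, 2, 3)); after release of (1, 1, 1) the pool is (3, 3, 4)
  run W8 (needs (1, 0, 0), free (3, 3, 4)); after release of (1, 1, 2) the pool is (4, 4, 6)
  run W9 (needs (2, 2, 6), free (4, 4, 6)); after release of (0, 1, 1) the pool is (4, 5, 7)
  run W2 (needs (3, 0, 4), free (4, 5, 7)); after release of (1, 0, 0) the pool is (5, 5, 7)
  run W5 (needs (5, 3, 2), free (5, 5, 7)); after release of (1, 0, 2) the pool is (6, 5, 9)


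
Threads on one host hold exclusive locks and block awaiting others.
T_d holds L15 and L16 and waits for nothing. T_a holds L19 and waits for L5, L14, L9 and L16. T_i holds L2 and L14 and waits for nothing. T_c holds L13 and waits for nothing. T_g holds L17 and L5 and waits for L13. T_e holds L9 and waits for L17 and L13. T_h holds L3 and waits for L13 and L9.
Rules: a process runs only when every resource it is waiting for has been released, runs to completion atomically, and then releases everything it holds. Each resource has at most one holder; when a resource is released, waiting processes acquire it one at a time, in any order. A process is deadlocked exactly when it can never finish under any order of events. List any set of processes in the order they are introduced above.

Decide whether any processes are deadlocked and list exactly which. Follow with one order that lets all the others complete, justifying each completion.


Nothing here is deadlocked.
Key observation: every chain of waits terminates; starting from the processes that wait on nothing, all the rest unlock in turn.
One completion order for the rest: T_c, T_d, T_g, T_e, T_i, T_a, T_h.
Check, step by step:
  T_c: no waits; runs immediately, freeing L13
  T_d: no waits; runs immediately, freeing L15 and L16
  T_g waits on L13 — all released -> runs and releases L17 and L5
  T_e waits on L17 and L13 — all released -> runs and releases L9
  T_i: no waits; runs immediately, freeing L2 and L14
  T_a waits on L5, L14, L9 and L16 — all released -> runs and releases L19
  T_h waits on L13 and L9 — all released -> runs and releases L3


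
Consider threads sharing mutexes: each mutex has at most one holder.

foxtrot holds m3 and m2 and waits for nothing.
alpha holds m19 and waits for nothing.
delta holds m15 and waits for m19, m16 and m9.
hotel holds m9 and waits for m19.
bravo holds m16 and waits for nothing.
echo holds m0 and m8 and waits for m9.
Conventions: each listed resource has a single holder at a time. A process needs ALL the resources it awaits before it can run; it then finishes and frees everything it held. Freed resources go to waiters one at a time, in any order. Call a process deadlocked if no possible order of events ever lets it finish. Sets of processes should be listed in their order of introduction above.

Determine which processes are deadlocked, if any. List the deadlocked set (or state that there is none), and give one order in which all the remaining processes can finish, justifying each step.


Nothing here is deadlocked.
Key observation: the wait graph is acyclic; completion cascades from the unblocked processes through everyone else.
One completion order for the rest: bravo, alpha, foxtrot, hotel, delta, echo.
Check, step by step:
  run bravo (it waits on nothing); releases m16
  run alpha (it waits on nothing); releases m19
  run foxtrot (it waits on nothing); releases m3 and m2
  run hotel (all its waits — m19 — are resolved); releases m9
  run delta (all its waits — m19, m16 and m9 — are resolved); releases m15
  run echo (all its waits — m9 — are resolved); releases m0 and m8


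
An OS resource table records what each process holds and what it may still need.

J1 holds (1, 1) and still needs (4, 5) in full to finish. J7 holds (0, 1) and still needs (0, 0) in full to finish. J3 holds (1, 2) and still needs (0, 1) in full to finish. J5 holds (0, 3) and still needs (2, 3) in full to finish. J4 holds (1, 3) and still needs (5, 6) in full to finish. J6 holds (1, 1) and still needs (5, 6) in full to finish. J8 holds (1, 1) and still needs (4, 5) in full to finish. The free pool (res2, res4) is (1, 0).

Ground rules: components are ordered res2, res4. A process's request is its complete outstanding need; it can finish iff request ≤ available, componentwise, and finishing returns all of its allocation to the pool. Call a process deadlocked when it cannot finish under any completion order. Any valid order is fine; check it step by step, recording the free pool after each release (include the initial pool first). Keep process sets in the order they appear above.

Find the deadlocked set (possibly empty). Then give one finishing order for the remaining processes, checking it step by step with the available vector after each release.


Deadlocked set: J1, J4, J6 and J8.
Key observation: once J7, J3, J5 finish, the pool peaks at (2, 6) — and every remaining process still needs more res2 than that.
One completion order for the rest: J7, J3, J5. Verifying each step:
  pool = (1, 0)
  J7 needs (0, 0) <= (1, 0) -> finishes; pool += (0, 1) = (1, 1)
  J3 needs (0, 1) <= (1, 1) -> finishes; pool += (1, 2) = (2, 3)
  J5 needs (2, 3) <= (2, 3) -> finishes; pool += (0, 3) = (2, 6)
The blocked processes can never fit:
  blocked: J1 wants (4, 5), pool (2, 6) — not enough res2
  blocked: J4 wants (5, 6), pool (2, 6) — not enough res2
  blocked: J6 wants (5, 6), pool (2, 6) — not enough res2
  blocked: J8 wants (4, 5), pool (2, 6) — not enough res2


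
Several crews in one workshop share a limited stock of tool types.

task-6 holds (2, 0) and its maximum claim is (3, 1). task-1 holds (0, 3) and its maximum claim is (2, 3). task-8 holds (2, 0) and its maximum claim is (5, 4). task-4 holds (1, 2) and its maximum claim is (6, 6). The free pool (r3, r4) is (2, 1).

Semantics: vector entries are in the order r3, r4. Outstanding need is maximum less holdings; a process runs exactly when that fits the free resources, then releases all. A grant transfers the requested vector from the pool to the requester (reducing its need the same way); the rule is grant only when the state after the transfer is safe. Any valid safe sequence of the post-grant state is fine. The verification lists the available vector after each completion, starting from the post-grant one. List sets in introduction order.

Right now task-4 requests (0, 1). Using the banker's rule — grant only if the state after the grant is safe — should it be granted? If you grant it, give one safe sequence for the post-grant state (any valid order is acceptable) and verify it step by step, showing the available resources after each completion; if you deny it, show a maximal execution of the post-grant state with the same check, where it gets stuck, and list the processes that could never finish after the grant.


DENY — the pretend-granted state is unsafe.
Key observation: after task-1, task-6 the pool peaks at (4, 3), and each blocked process is short somewhere: task-8 on r4; task-4 on r3.
Pretend the grant happened; the run task-1, task-6 goes as far as possible. Step-by-step check:
  pool = (2, 0)
  task-1: need (2, 0) fits (2, 0); releases (0, 3), pool now (2, 3)
  task-6: need (1, 1) fits (2, 3); releases (2, 0), pool now (4, 3)
  task-8 still needs (3, 4) but only (4, 3) is free — short on r4
  task-4 still needs (5, 3) but only (4, 3) is free — short on r3
Processes that could never finish after the grant: task-8 and task-4.


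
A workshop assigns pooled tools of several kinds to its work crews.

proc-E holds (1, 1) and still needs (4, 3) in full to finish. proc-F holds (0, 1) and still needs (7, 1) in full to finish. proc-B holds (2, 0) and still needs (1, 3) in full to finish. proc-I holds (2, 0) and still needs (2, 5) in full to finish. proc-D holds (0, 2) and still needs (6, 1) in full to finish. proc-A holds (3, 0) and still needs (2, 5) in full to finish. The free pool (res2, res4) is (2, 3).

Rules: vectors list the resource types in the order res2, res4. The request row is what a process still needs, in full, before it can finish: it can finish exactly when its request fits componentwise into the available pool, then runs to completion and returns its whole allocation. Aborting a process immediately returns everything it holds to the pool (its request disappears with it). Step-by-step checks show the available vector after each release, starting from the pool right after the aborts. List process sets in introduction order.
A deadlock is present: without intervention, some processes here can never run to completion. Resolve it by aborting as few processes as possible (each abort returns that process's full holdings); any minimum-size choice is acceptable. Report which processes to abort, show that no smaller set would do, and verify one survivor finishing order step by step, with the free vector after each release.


Minimum abort set: proc-A.
Key observation: no ordering could ever have run proc-F before the abort of proc-A; with (3, 0) back in the pool it fits at step 2.
No smaller set exists: with zero aborts the deadlock remains.
One survivor order: proc-B, proc-F, proc-D, proc-I, proc-E. Verifying each step (post-abort pool first):
  pool = (5, 3)
  proc-B needs (1, 3) <= (5, 3) -> finishes; pool += (2, 0) = (7, 3)
  proc-F needs (7, 1) <= (7, 3) -> finishes; pool += (0, 1) = (7, 4)
  proc-D needs (6, 1) <= (7, 4) -> finishes; pool += (0, 2) = (7, 6)
  proc-I needs (2, 5) <= (7, 6) -> finishes; pool += (2, 0) = (9, 6)
  proc-E needs (4, 3) <= (9, 6) -> finishes; pool += (1, 1) = (10, 7)


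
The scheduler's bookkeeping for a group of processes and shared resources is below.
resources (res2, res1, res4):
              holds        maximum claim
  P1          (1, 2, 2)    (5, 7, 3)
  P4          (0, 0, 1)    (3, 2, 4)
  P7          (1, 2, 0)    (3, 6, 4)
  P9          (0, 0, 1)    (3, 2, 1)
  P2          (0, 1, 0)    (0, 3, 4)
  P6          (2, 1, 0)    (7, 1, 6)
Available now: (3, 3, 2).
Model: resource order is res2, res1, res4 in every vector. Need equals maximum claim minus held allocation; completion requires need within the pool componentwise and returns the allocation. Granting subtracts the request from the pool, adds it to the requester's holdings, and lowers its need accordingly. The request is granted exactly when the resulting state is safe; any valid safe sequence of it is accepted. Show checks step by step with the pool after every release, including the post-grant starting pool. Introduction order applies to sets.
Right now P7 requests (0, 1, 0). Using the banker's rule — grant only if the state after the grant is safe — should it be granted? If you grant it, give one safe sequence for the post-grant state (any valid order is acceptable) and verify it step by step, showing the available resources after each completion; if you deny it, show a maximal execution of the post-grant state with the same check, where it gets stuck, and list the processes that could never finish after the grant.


GRANT. The post-grant state is safe; one safe sequence: P9, P4, P2, P7, P1, P6.
Key observation: granting shrinks the pool to (3, 2, 2), yet P9 still fits and the chain goes through.
Verifying the post-grant state step by step:
  pool = (3, 2, 2)
  run P9 (needs (3, 2, 0), free (3, 2, 2)); after release of (0, 0, 1) the pool is (3, 2, 3)
  run P4 (needs (3, 2, 3), free (3, 2, 3)); after release of (0, 0, 1) the pool is (3, 2, 4)
  run P2 (needs (0, 2, 4), free (3, 2, 4)); after release of (0, 1, 0) the pool is (3, 3, 4)
  run P7 (needs (2, 3, 4), free (3, 3, 4)); after release of (1, 3, 0) the pool is (4, 6, 4)
  run P1 (needs (4, 5, 1), free (4, 6, 4)); after release of (1, 2, 2) the pool is (5, 8, 6)
  run P6 (needs (5, 0, 6), free (5, 8, 6)); after release of (2, 1, 0) the pool is (7, 9, 6)


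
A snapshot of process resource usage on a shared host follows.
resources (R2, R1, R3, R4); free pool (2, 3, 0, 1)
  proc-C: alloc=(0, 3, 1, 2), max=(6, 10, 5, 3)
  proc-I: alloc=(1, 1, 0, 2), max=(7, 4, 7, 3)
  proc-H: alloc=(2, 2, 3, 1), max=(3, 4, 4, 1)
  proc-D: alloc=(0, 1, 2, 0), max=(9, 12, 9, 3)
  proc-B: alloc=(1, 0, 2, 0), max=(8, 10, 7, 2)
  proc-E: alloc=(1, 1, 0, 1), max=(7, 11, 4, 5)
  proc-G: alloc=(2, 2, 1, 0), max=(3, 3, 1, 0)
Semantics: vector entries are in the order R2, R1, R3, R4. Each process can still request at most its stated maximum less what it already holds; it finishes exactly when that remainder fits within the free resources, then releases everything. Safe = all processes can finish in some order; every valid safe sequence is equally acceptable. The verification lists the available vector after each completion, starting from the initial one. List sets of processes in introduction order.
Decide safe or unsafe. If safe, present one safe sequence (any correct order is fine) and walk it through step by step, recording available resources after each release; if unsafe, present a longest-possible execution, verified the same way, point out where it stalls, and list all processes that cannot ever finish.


The state is SAFE; one workable sequence: proc-G, proc-H, proc-C, proc-E, proc-B, proc-I, proc-D.
Key observation: proc-H is the earliest step where a requested resource binds exactly: need (1, 2, 1, 0), pool (4, 5, 1, 1) at its turn.
Walking it through:
  pool = (2, 3, 0, 1)
  run proc-G (needs (1, 1, 0, 0), free (2, 3, 0, 1)); after release of (2, 2, 1, 0) the pool is (4, 5, 1, 1)
  run proc-H (needs (1, 2, 1, 0), free (4, 5, 1, 1)); after release of (2, 2, 3, 1) the pool is (6, 7, 4, 2)
  run proc-C (needs (6, 7, 4, 1), free (6, 7, 4, 2)); after release of (0, 3, 1, 2) the pool is (6, 10, 5, 4)
  run proc-E (needs (6, 10, 4, 4), free (6, 10, 5, 4)); after release of (1, 1, 0, 1) the pool is (7, 11, 5, 5)
  run proc-B (needs (7, 10, 5, 2), free (7, 11, 5, 5)); after release of (1, 0, 2, 0) the pool is (8, 11, 7, 5)
  run proc-I (needs (6, 3, 7, 1), free (8, 11, 7, 5)); after release of (1, 1, 0, 2) the pool is (9, 12, 7, 7)
  run proc-D (needs (9, 11, 7, 3), free (9, 12, 7, 7)); after release of (0, 1, 2, 0) the pool is (9, 13, 9, 7)


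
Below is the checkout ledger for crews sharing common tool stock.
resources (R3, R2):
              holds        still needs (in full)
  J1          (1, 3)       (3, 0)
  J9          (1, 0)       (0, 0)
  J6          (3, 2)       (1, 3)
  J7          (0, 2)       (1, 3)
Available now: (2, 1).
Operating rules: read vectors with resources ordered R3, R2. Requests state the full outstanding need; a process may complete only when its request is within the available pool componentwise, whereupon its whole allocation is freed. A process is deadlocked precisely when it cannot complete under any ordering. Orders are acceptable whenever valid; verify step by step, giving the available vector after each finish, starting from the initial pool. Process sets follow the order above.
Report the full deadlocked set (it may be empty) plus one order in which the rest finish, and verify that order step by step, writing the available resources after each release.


Nothing here is deadlocked.
Key observation: J9 leads a chain of completions in which each release enables another process.
A valid finishing order for the others: J9, J1, J6, J7. Check, step by step:
  pool = (2, 1)
  J9: need (0, 0) fits (2, 1); releases (1, 0), pool now (3, 1)
  J1: need (3, 0) fits (3, 1); releases (1, 3), pool now (4, 4)
  J6: need (1, 3) fits (4, 4); releases (3, 2), pool now (7, 6)
  J7: need (1, 3) fits (7, 6); releases (0, 2), pool now (7, 8)


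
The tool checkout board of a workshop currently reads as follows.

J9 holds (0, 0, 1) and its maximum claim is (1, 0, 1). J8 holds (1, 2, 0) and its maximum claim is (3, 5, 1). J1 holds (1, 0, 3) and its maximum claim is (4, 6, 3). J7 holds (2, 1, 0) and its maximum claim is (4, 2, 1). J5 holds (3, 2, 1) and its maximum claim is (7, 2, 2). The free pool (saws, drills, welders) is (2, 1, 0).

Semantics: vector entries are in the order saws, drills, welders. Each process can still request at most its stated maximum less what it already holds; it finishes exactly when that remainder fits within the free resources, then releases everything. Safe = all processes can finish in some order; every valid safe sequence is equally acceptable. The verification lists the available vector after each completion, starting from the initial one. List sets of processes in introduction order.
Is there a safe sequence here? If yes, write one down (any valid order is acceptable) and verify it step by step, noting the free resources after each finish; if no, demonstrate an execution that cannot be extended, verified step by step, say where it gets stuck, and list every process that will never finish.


SAFE, for example via the order J9, J7, J5, J8, J1.
Key observation: J7 is the earliest step where a requested resource binds exactly: need (2, 1, 1), pool (2, 1, 1) at its turn.
Walking it through:
  pool = (2, 1, 0)
  J9: need (1, 0, 0) fits (2, 1, 0); releases (0, 0, 1), pool now (2, 1, 1)
  J7: need (2, 1, 1) fits (2, 1, 1); releases (2, 1, 0), pool now (4, 2, 1)
  J5: need (4, 0, 1) fits (4, 2, 1); releases (3, 2, 1), pool now (7, 4, 2)
  J8: need (2, 3, 1) fits (7, 4, 2); releases (1, 2, 0), pool now (8, 6, 2)
  J1: need (3, 6, 0) fits (8, 6, 2); releases (1, 0, 3), pool now (9, 6, 5)
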